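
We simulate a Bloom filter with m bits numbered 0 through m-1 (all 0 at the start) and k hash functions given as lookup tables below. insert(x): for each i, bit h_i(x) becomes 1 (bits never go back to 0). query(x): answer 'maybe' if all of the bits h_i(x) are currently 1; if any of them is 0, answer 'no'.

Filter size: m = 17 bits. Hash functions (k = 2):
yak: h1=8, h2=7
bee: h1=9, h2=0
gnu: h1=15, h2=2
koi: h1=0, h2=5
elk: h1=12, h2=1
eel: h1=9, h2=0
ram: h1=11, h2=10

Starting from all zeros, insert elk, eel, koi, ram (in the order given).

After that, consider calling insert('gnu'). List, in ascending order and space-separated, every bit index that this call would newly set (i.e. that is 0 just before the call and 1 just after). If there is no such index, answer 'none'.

Start: bits=00000000000000000
After insert 'elk': sets bits 1 12 -> bits=01000000000010000
After insert 'eel': sets bits 0 9 -> bits=11000000010010000
After insert 'koi': sets bits 0 5 -> bits=11000100010010000
After insert 'ram': sets bits 10 11 -> bits=11000100011110000
insert 'gnu' would touch bits 2 15; currently bit2=0, bit15=0
Bits that are 0 among those (would change 0->1): 2 15

Answer: 2 15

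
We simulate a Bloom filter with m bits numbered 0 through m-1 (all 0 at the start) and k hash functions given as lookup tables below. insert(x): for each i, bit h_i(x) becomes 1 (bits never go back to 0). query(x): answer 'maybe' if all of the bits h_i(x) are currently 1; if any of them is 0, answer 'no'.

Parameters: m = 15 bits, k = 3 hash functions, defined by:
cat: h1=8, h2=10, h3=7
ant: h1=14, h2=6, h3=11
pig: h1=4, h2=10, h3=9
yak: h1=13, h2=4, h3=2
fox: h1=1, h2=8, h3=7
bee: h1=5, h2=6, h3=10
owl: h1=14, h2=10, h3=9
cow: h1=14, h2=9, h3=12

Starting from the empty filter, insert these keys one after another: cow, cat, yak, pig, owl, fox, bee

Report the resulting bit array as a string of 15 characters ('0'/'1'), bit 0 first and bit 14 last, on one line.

Answer: 011011111110111

Derivation:
Start: bits=000000000000000
After insert 'cow': sets bits 9 12 14 -> bits=000000000100101
After insert 'cat': sets bits 7 8 10 -> bits=000000011110101
After insert 'yak': sets bits 2 4 13 -> bits=001010011110111
After insert 'pig': sets bits 4 9 10 -> bits=001010011110111
After insert 'owl': sets bits 9 10 14 -> bits=001010011110111
After insert 'fox': sets bits 1 7 8 -> bits=011010011110111
After insert 'bee': sets bits 5 6 10 -> bits=011011111110111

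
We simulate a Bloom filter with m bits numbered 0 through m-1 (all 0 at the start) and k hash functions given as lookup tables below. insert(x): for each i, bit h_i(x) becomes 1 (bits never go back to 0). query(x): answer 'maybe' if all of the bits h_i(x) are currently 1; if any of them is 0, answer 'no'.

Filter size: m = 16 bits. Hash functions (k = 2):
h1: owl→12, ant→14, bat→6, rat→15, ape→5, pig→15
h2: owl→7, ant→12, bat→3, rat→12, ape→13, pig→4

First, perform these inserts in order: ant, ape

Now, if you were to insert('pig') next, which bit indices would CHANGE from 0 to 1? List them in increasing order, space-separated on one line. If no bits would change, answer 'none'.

Start: bits=0000000000000000
After insert 'ant': sets bits 12 14 -> bits=0000000000001010
After insert 'ape': sets bits 5 13 -> bits=0000010000001110
insert 'pig' would touch bits 4 15; currently bit4=0, bit15=0
Bits that are 0 among those (would change 0->1): 4 15

Answer: 4 15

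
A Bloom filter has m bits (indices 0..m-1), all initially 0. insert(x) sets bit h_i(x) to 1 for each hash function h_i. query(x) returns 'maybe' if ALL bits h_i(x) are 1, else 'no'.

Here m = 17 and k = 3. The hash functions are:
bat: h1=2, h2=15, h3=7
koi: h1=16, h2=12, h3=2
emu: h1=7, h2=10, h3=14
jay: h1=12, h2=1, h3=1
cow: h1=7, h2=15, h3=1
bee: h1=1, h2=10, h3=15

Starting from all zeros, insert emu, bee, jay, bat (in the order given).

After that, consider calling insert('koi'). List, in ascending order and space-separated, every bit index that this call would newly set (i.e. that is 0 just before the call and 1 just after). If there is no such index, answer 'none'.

Start: bits=00000000000000000
After insert 'emu': sets bits 7 10 14 -> bits=00000001001000100
After insert 'bee': sets bits 1 10 15 -> bits=01000001001000110
After insert 'jay': sets bits 1 12 -> bits=01000001001010110
After insert 'bat': sets bits 2 7 15 -> bits=01100001001010110
insert 'koi' would touch bits 2 12 16; currently bit2=1, bit12=1, bit16=0
Bits that are 0 among those (would change 0->1): 16

Answer: 16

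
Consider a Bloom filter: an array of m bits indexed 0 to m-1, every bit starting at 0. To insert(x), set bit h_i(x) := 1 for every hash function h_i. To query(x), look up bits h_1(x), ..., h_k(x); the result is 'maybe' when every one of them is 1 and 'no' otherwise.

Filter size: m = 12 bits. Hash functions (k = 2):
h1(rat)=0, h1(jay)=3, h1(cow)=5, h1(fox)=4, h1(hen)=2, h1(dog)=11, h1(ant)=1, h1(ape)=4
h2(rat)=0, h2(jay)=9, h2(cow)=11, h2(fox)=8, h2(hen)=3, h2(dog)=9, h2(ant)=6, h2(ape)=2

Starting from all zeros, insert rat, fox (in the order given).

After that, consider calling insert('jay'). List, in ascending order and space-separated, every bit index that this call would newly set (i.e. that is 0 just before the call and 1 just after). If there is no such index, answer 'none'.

Answer: 3 9

Derivation:
Start: bits=000000000000
After insert 'rat': sets bits 0 -> bits=100000000000
After insert 'fox': sets bits 4 8 -> bits=100010001000
insert 'jay' would touch bits 3 9; currently bit3=0, bit9=0
Bits that are 0 among those (would change 0->1): 3 9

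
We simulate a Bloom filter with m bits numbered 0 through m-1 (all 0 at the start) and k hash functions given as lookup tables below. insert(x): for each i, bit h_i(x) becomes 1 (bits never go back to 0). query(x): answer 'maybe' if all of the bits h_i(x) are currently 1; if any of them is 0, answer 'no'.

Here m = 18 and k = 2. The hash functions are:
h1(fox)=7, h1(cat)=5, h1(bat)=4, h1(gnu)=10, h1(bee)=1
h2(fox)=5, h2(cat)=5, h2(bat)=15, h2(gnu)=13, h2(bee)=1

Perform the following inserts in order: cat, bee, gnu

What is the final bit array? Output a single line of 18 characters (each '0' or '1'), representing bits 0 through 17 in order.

Start: bits=000000000000000000
After insert 'cat': sets bits 5 -> bits=000001000000000000
After insert 'bee': sets bits 1 -> bits=010001000000000000
After insert 'gnu': sets bits 10 13 -> bits=010001000010010000

Answer: 010001000010010000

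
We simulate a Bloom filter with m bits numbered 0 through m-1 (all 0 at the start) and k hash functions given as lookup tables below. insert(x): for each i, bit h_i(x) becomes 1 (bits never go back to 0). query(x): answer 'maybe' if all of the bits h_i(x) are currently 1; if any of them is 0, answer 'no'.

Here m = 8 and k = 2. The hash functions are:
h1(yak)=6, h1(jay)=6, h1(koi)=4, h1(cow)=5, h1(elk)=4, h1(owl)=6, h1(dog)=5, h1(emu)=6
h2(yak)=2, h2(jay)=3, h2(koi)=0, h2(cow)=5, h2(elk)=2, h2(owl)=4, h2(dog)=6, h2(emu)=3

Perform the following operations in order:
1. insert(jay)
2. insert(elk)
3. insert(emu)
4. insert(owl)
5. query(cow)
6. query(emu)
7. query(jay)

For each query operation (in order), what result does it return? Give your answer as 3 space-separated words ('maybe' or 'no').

Answer: no maybe maybe

Derivation:
Start: bits=00000000
Op 1: insert jay -> sets bits 3 6 -> bits=00010010
Op 2: insert elk -> sets bits 2 4 -> bits=00111010
Op 3: insert emu -> sets bits 3 6 -> bits=00111010
Op 4: insert owl -> sets bits 4 6 -> bits=00111010
Op 5: query cow -> checks bit5=0 (has a 0) -> no
Op 6: query emu -> checks bit3=1, bit6=1 (all 1) -> maybe
Op 7: query jay -> checks bit3=1, bit6=1 (all 1) -> maybe
Query results in order: no maybe maybe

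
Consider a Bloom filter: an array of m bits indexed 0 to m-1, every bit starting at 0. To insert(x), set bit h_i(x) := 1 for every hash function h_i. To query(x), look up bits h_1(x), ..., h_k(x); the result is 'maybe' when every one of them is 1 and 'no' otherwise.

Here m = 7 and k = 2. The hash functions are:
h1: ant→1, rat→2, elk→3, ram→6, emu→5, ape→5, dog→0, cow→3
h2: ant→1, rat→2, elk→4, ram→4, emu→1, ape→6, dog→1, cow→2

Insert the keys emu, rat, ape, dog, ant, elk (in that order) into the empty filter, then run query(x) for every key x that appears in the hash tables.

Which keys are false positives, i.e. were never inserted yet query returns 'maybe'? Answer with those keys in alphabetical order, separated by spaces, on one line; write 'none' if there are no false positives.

Answer: cow ram

Derivation:
Start: bits=0000000
After insert 'emu': sets bits 1 5 -> bits=0100010
After insert 'rat': sets bits 2 -> bits=0110010
After insert 'ape': sets bits 5 6 -> bits=0110011
After insert 'dog': sets bits 0 1 -> bits=1110011
After insert 'ant': sets bits 1 -> bits=1110011
After insert 'elk': sets bits 3 4 -> bits=1111111
Not inserted: cow ram — query each against bits=1111111:
query cow: checks bit2=1, bit3=1 (all 1) -> maybe => FALSE POSITIVE
query ram: checks bit4=1, bit6=1 (all 1) -> maybe => FALSE POSITIVE
False positives (alphabetical): cow ram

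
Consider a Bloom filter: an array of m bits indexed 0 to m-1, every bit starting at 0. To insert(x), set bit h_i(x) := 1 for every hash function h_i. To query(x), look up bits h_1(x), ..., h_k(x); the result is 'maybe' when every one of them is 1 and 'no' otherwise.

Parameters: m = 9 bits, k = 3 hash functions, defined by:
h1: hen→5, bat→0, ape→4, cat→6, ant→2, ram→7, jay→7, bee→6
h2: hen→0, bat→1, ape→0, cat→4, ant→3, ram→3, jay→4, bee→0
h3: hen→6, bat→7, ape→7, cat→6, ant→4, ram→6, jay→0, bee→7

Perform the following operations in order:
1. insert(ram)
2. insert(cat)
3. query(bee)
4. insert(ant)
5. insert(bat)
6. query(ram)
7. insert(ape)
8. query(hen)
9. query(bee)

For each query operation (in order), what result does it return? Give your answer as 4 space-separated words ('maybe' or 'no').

Start: bits=000000000
Op 1: insert ram -> sets bits 3 6 7 -> bits=000100110
Op 2: insert cat -> sets bits 4 6 -> bits=000110110
Op 3: query bee -> checks bit0=0, bit6=1, bit7=1 (has a 0) -> no
Op 4: insert ant -> sets bits 2 3 4 -> bits=001110110
Op 5: insert bat -> sets bits 0 1 7 -> bits=111110110
Op 6: query ram -> checks bit3=1, bit6=1, bit7=1 (all 1) -> maybe
Op 7: insert ape -> sets bits 0 4 7 -> bits=111110110
Op 8: query hen -> checks bit0=1, bit5=0, bit6=1 (has a 0) -> no
Op 9: query bee -> checks bit0=1, bit6=1, bit7=1 (all 1) -> maybe
Query results in order: no maybe no maybe

Answer: no maybe no maybe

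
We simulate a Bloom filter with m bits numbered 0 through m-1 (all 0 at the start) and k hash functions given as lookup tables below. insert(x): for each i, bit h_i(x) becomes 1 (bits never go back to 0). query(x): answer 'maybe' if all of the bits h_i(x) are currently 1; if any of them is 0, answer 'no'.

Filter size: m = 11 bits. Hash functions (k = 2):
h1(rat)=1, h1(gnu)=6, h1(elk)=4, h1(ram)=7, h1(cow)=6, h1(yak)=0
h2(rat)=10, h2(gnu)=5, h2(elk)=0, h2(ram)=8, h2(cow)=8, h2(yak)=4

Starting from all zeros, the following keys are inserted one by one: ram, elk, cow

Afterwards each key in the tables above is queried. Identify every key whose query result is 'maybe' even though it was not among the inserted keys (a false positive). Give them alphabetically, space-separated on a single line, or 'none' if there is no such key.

Answer: yak

Derivation:
Start: bits=00000000000
After insert 'ram': sets bits 7 8 -> bits=00000001100
After insert 'elk': sets bits 0 4 -> bits=10001001100
After insert 'cow': sets bits 6 8 -> bits=10001011100
Not inserted: gnu rat yak — query each against bits=10001011100:
query gnu: checks bit5=0, bit6=1 (has a 0) -> no => not a false positive
query rat: checks bit1=0, bit10=0 (has a 0) -> no => not a false positive
query yak: checks bit0=1, bit4=1 (all 1) -> maybe => FALSE POSITIVE
False positives (alphabetical): yak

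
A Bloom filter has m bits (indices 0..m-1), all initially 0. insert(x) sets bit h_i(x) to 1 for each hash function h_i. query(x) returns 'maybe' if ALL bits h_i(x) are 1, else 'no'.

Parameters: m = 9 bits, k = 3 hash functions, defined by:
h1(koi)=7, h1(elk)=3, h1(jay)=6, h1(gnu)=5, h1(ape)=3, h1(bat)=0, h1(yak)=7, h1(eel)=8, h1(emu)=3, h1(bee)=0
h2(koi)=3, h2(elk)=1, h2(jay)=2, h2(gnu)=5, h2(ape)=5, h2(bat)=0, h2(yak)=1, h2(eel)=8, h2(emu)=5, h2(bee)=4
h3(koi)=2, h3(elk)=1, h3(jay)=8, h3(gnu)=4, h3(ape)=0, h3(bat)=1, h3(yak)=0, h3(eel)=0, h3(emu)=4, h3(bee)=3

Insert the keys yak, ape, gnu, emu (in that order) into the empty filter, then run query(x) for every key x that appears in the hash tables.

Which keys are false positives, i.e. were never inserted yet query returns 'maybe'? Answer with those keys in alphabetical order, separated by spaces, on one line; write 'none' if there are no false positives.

Answer: bat bee elk

Derivation:
Start: bits=000000000
After insert 'yak': sets bits 0 1 7 -> bits=110000010
After insert 'ape': sets bits 0 3 5 -> bits=110101010
After insert 'gnu': sets bits 4 5 -> bits=110111010
After insert 'emu': sets bits 3 4 5 -> bits=110111010
Not inserted: bat bee eel elk jay koi — query each against bits=110111010:
query bat: checks bit0=1, bit1=1 (all 1) -> maybe => FALSE POSITIVE
query bee: checks bit0=1, bit3=1, bit4=1 (all 1) -> maybe => FALSE POSITIVE
query eel: checks bit0=1, bit8=0 (has a 0) -> no => not a false positive
query elk: checks bit1=1, bit3=1 (all 1) -> maybe => FALSE POSITIVE
query jay: checks bit2=0, bit6=0, bit8=0 (has a 0) -> no => not a false positive
query koi: checks bit2=0, bit3=1, bit7=1 (has a 0) -> no => not a false positive
False positives (alphabetical): bat bee elk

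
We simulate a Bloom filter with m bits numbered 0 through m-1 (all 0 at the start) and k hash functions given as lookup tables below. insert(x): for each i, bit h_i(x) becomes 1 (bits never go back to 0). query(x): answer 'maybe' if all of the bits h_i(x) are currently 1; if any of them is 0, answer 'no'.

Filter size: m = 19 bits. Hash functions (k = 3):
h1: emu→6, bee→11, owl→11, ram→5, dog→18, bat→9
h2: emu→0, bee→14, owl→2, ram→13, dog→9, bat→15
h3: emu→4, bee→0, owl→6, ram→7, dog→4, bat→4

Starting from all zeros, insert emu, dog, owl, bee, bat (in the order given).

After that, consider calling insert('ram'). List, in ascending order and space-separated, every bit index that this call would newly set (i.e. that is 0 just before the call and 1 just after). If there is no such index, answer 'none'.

Answer: 5 7 13

Derivation:
Start: bits=0000000000000000000
After insert 'emu': sets bits 0 4 6 -> bits=1000101000000000000
After insert 'dog': sets bits 4 9 18 -> bits=1000101001000000001
After insert 'owl': sets bits 2 6 11 -> bits=1010101001010000001
After insert 'bee': sets bits 0 11 14 -> bits=1010101001010010001
After insert 'bat': sets bits 4 9 15 -> bits=1010101001010011001
insert 'ram' would touch bits 5 7 13; currently bit5=0, bit7=0, bit13=0
Bits that are 0 among those (would change 0->1): 5 7 13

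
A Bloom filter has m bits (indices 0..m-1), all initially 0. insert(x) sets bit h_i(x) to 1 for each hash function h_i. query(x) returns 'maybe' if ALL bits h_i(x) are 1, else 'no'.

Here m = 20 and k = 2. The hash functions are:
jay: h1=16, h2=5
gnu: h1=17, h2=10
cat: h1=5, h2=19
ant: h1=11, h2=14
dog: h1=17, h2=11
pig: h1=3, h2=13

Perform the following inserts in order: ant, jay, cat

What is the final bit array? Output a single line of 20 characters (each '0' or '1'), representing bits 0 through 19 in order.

Answer: 00000100000100101001

Derivation:
Start: bits=00000000000000000000
After insert 'ant': sets bits 11 14 -> bits=00000000000100100000
After insert 'jay': sets bits 5 16 -> bits=00000100000100101000
After insert 'cat': sets bits 5 19 -> bits=00000100000100101001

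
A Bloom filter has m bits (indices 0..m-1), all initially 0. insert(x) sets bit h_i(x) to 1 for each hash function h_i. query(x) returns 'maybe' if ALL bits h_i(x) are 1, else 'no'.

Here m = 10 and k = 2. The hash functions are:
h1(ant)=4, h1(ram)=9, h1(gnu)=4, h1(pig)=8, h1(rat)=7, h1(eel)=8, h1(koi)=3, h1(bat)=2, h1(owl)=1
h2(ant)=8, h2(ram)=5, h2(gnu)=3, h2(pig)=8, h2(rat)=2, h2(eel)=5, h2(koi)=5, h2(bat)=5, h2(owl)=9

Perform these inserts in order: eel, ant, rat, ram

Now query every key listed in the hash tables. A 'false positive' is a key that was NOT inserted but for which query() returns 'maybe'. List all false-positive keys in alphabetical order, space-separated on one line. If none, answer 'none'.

Start: bits=0000000000
After insert 'eel': sets bits 5 8 -> bits=0000010010
After insert 'ant': sets bits 4 8 -> bits=0000110010
After insert 'rat': sets bits 2 7 -> bits=0010110110
After insert 'ram': sets bits 5 9 -> bits=0010110111
Not inserted: bat gnu koi owl pig — query each against bits=0010110111:
query bat: checks bit2=1, bit5=1 (all 1) -> maybe => FALSE POSITIVE
query gnu: checks bit3=0, bit4=1 (has a 0) -> no => not a false positive
query koi: checks bit3=0, bit5=1 (has a 0) -> no => not a false positive
query owl: checks bit1=0, bit9=1 (has a 0) -> no => not a false positive
query pig: checks bit8=1 (all 1) -> maybe => FALSE POSITIVE
False positives (alphabetical): bat pig

Answer: bat pig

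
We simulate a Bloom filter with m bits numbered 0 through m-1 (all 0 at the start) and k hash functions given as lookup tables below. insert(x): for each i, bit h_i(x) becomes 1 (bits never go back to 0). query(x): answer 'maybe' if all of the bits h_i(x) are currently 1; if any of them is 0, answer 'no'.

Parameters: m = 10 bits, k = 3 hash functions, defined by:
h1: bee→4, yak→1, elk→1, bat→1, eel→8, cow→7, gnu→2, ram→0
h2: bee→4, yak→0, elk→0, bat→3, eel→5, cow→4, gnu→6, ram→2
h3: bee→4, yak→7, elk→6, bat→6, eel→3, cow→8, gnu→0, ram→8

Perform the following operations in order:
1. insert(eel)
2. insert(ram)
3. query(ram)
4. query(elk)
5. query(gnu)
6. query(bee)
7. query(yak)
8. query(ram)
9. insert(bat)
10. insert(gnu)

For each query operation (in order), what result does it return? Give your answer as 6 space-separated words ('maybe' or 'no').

Answer: maybe no no no no maybe

Derivation:
Start: bits=0000000000
Op 1: insert eel -> sets bits 3 5 8 -> bits=0001010010
Op 2: insert ram -> sets bits 0 2 8 -> bits=1011010010
Op 3: query ram -> checks bit0=1, bit2=1, bit8=1 (all 1) -> maybe
Op 4: query elk -> checks bit0=1, bit1=0, bit6=0 (has a 0) -> no
Op 5: query gnu -> checks bit0=1, bit2=1, bit6=0 (has a 0) -> no
Op 6: query bee -> checks bit4=0 (has a 0) -> no
Op 7: query yak -> checks bit0=1, bit1=0, bit7=0 (has a 0) -> no
Op 8: query ram -> checks bit0=1, bit2=1, bit8=1 (all 1) -> maybe
Op 9: insert bat -> sets bits 1 3 6 -> bits=1111011010
Op 10: insert gnu -> sets bits 0 2 6 -> bits=1111011010
Query results in order: maybe no no no no maybe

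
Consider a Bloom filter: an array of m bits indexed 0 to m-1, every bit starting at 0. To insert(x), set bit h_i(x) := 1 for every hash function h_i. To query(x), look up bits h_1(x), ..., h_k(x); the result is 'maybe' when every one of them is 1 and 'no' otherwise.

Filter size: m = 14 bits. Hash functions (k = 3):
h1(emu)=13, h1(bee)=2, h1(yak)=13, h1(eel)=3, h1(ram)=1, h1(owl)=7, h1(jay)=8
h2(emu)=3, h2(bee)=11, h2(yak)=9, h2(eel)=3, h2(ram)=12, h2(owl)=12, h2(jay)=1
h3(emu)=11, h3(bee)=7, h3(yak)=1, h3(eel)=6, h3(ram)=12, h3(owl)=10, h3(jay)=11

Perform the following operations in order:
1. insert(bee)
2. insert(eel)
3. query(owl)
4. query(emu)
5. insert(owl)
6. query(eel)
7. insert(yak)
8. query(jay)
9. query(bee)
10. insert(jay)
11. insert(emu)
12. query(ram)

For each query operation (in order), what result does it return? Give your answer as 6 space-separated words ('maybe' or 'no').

Answer: no no maybe no maybe maybe

Derivation:
Start: bits=00000000000000
Op 1: insert bee -> sets bits 2 7 11 -> bits=00100001000100
Op 2: insert eel -> sets bits 3 6 -> bits=00110011000100
Op 3: query owl -> checks bit7=1, bit10=0, bit12=0 (has a 0) -> no
Op 4: query emu -> checks bit3=1, bit11=1, bit13=0 (has a 0) -> no
Op 5: insert owl -> sets bits 7 10 12 -> bits=00110011001110
Op 6: query eel -> checks bit3=1, bit6=1 (all 1) -> maybe
Op 7: insert yak -> sets bits 1 9 13 -> bits=01110011011111
Op 8: query jay -> checks bit1=1, bit8=0, bit11=1 (has a 0) -> no
Op 9: query bee -> checks bit2=1, bit7=1, bit11=1 (all 1) -> maybe
Op 10: insert jay -> sets bits 1 8 11 -> bits=01110011111111
Op 11: insert emu -> sets bits 3 11 13 -> bits=01110011111111
Op 12: query ram -> checks bit1=1, bit12=1 (all 1) -> maybe
Query results in order: no no maybe no maybe maybe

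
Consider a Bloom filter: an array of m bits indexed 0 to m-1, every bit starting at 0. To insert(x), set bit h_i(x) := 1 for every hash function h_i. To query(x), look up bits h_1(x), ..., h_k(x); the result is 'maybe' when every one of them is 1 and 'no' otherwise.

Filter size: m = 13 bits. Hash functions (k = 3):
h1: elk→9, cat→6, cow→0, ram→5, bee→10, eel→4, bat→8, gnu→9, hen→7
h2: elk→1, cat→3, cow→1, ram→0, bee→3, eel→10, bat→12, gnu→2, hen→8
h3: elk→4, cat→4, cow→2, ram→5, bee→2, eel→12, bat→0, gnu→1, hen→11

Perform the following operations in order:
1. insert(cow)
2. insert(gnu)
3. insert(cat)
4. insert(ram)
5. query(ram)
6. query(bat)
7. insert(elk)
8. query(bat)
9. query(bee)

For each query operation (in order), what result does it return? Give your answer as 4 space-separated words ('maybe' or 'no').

Answer: maybe no no no

Derivation:
Start: bits=0000000000000
Op 1: insert cow -> sets bits 0 1 2 -> bits=1110000000000
Op 2: insert gnu -> sets bits 1 2 9 -> bits=1110000001000
Op 3: insert cat -> sets bits 3 4 6 -> bits=1111101001000
Op 4: insert ram -> sets bits 0 5 -> bits=1111111001000
Op 5: query ram -> checks bit0=1, bit5=1 (all 1) -> maybe
Op 6: query bat -> checks bit0=1, bit8=0, bit12=0 (has a 0) -> no
Op 7: insert elk -> sets bits 1 4 9 -> bits=1111111001000
Op 8: query bat -> checks bit0=1, bit8=0, bit12=0 (has a 0) -> no
Op 9: query bee -> checks bit2=1, bit3=1, bit10=0 (has a 0) -> no
Query results in order: maybe no no no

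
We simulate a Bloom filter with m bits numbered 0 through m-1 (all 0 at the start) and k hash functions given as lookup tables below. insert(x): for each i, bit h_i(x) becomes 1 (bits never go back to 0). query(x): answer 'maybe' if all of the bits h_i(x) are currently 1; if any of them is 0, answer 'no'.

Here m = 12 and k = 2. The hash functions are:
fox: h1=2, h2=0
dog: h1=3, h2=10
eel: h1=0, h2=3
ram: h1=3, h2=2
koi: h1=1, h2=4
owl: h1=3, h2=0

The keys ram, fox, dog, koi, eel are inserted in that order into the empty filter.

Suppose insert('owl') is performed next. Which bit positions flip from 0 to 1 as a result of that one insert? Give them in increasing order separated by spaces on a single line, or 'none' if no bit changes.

Answer: none

Derivation:
Start: bits=000000000000
After insert 'ram': sets bits 2 3 -> bits=001100000000
After insert 'fox': sets bits 0 2 -> bits=101100000000
After insert 'dog': sets bits 3 10 -> bits=101100000010
After insert 'koi': sets bits 1 4 -> bits=111110000010
After insert 'eel': sets bits 0 3 -> bits=111110000010
insert 'owl' would touch bits 0 3; currently bit0=1, bit3=1
Bits that are 0 among those (would change 0->1): none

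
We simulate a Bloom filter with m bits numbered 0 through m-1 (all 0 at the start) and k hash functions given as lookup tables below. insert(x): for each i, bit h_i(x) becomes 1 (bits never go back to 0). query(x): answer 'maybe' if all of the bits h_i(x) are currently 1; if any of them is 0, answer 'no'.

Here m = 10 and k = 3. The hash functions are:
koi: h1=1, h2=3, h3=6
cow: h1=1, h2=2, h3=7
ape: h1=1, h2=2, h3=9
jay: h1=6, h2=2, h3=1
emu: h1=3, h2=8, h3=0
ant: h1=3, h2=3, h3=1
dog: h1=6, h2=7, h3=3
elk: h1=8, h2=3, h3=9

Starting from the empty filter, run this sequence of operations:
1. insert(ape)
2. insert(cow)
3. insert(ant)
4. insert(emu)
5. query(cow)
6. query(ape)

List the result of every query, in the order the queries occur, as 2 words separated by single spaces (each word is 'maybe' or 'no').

Answer: maybe maybe

Derivation:
Start: bits=0000000000
Op 1: insert ape -> sets bits 1 2 9 -> bits=0110000001
Op 2: insert cow -> sets bits 1 2 7 -> bits=0110000101
Op 3: insert ant -> sets bits 1 3 -> bits=0111000101
Op 4: insert emu -> sets bits 0 3 8 -> bits=1111000111
Op 5: query cow -> checks bit1=1, bit2=1, bit7=1 (all 1) -> maybe
Op 6: query ape -> checks bit1=1, bit2=1, bit9=1 (all 1) -> maybe
Query results in order: maybe maybe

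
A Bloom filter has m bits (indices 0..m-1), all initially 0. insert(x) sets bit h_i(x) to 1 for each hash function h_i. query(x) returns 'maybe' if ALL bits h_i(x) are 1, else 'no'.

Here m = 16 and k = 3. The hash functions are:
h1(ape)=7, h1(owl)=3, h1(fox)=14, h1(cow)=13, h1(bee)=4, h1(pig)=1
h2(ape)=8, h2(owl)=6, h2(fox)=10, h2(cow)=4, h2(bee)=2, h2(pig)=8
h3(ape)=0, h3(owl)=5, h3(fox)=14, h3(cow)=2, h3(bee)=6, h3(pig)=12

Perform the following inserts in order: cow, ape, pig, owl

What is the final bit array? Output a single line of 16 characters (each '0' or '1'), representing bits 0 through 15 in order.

Start: bits=0000000000000000
After insert 'cow': sets bits 2 4 13 -> bits=0010100000000100
After insert 'ape': sets bits 0 7 8 -> bits=1010100110000100
After insert 'pig': sets bits 1 8 12 -> bits=1110100110001100
After insert 'owl': sets bits 3 5 6 -> bits=1111111110001100

Answer: 1111111110001100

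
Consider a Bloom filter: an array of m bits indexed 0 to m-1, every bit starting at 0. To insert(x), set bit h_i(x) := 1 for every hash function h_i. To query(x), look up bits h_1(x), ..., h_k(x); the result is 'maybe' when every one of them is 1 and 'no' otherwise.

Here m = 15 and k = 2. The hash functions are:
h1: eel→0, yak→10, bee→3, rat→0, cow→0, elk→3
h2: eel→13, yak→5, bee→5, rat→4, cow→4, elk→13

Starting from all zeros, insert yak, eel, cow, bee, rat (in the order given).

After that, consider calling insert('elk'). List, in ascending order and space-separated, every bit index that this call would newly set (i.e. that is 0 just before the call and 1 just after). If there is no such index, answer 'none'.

Start: bits=000000000000000
After insert 'yak': sets bits 5 10 -> bits=000001000010000
After insert 'eel': sets bits 0 13 -> bits=100001000010010
After insert 'cow': sets bits 0 4 -> bits=100011000010010
After insert 'bee': sets bits 3 5 -> bits=100111000010010
After insert 'rat': sets bits 0 4 -> bits=100111000010010
insert 'elk' would touch bits 3 13; currently bit3=1, bit13=1
Bits that are 0 among those (would change 0->1): none

Answer: none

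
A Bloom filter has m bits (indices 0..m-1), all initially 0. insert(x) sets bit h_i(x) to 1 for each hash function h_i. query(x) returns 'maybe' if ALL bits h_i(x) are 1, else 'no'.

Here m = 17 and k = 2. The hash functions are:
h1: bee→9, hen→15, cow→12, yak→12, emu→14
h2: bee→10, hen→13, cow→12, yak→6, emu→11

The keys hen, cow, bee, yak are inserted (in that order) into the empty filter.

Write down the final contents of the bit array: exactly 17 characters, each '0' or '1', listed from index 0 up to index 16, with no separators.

Start: bits=00000000000000000
After insert 'hen': sets bits 13 15 -> bits=00000000000001010
After insert 'cow': sets bits 12 -> bits=00000000000011010
After insert 'bee': sets bits 9 10 -> bits=00000000011011010
After insert 'yak': sets bits 6 12 -> bits=00000010011011010

Answer: 00000010011011010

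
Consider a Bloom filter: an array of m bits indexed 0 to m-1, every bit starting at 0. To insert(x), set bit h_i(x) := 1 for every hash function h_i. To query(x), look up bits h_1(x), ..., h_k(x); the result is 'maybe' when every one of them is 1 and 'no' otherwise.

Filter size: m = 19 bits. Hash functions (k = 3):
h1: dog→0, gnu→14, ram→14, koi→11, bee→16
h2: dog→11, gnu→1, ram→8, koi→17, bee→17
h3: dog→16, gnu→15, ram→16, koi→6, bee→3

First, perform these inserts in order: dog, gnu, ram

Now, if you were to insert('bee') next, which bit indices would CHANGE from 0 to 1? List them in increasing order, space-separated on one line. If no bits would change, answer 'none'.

Start: bits=0000000000000000000
After insert 'dog': sets bits 0 11 16 -> bits=1000000000010000100
After insert 'gnu': sets bits 1 14 15 -> bits=1100000000010011100
After insert 'ram': sets bits 8 14 16 -> bits=1100000010010011100
insert 'bee' would touch bits 3 16 17; currently bit3=0, bit16=1, bit17=0
Bits that are 0 among those (would change 0->1): 3 17

Answer: 3 17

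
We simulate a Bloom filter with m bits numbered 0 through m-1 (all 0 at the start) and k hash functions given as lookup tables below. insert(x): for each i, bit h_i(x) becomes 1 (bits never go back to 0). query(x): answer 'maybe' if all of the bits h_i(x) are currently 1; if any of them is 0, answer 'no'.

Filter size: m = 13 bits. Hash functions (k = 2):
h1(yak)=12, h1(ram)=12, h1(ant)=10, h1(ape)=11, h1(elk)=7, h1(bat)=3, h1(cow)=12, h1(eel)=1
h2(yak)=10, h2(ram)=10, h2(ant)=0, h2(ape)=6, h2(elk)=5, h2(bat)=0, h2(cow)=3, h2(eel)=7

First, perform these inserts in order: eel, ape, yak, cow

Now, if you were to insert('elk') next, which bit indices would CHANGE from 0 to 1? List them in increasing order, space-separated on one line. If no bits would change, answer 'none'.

Start: bits=0000000000000
After insert 'eel': sets bits 1 7 -> bits=0100000100000
After insert 'ape': sets bits 6 11 -> bits=0100001100010
After insert 'yak': sets bits 10 12 -> bits=0100001100111
After insert 'cow': sets bits 3 12 -> bits=0101001100111
insert 'elk' would touch bits 5 7; currently bit5=0, bit7=1
Bits that are 0 among those (would change 0->1): 5

Answer: 5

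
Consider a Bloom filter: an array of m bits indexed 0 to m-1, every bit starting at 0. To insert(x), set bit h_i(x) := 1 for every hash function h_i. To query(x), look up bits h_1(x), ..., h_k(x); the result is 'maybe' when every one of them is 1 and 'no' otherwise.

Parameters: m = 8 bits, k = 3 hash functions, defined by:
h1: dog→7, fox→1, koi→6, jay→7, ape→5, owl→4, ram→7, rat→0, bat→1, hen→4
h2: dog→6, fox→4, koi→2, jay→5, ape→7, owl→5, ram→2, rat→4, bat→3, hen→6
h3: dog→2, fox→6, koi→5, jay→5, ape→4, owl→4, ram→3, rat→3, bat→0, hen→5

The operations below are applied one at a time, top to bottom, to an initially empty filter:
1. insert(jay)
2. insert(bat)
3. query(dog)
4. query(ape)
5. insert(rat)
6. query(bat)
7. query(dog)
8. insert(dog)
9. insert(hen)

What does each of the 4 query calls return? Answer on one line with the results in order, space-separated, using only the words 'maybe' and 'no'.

Answer: no no maybe no

Derivation:
Start: bits=00000000
Op 1: insert jay -> sets bits 5 7 -> bits=00000101
Op 2: insert bat -> sets bits 0 1 3 -> bits=11010101
Op 3: query dog -> checks bit2=0, bit6=0, bit7=1 (has a 0) -> no
Op 4: query ape -> checks bit4=0, bit5=1, bit7=1 (has a 0) -> no
Op 5: insert rat -> sets bits 0 3 4 -> bits=11011101
Op 6: query bat -> checks bit0=1, bit1=1, bit3=1 (all 1) -> maybe
Op 7: query dog -> checks bit2=0, bit6=0, bit7=1 (has a 0) -> no
Op 8: insert dog -> sets bits 2 6 7 -> bits=11111111
Op 9: insert hen -> sets bits 4 5 6 -> bits=11111111
Query results in order: no no maybe no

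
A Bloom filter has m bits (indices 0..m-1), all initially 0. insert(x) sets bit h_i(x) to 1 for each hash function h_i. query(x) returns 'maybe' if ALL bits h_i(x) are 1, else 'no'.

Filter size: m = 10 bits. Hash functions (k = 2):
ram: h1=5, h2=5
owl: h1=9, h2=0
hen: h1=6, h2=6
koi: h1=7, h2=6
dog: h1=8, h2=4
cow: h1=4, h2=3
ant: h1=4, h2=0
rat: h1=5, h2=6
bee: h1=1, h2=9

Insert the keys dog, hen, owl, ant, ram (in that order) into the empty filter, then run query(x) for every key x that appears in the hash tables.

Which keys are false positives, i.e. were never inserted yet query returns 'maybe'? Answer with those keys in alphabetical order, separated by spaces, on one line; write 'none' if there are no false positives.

Answer: rat

Derivation:
Start: bits=0000000000
After insert 'dog': sets bits 4 8 -> bits=0000100010
After insert 'hen': sets bits 6 -> bits=0000101010
After insert 'owl': sets bits 0 9 -> bits=1000101011
After insert 'ant': sets bits 0 4 -> bits=1000101011
After insert 'ram': sets bits 5 -> bits=1000111011
Not inserted: bee cow koi rat — query each against bits=1000111011:
query bee: checks bit1=0, bit9=1 (has a 0) -> no => not a false positive
query cow: checks bit3=0, bit4=1 (has a 0) -> no => not a false positive
query koi: checks bit6=1, bit7=0 (has a 0) -> no => not a false positive
query rat: checks bit5=1, bit6=1 (all 1) -> maybe => FALSE POSITIVE
False positives (alphabetical): rat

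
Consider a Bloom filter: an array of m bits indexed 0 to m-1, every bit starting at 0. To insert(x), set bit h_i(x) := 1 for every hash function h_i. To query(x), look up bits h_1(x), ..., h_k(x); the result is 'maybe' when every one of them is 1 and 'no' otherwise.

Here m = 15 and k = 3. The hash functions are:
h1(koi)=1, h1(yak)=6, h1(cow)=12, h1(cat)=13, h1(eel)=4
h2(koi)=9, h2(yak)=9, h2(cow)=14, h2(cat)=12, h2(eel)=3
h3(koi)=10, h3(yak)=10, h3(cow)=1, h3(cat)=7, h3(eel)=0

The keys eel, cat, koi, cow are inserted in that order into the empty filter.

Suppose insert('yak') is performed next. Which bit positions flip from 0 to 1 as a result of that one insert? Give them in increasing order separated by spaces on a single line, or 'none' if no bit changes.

Answer: 6

Derivation:
Start: bits=000000000000000
After insert 'eel': sets bits 0 3 4 -> bits=100110000000000
After insert 'cat': sets bits 7 12 13 -> bits=100110010000110
After insert 'koi': sets bits 1 9 10 -> bits=110110010110110
After insert 'cow': sets bits 1 12 14 -> bits=110110010110111
insert 'yak' would touch bits 6 9 10; currently bit6=0, bit9=1, bit10=1
Bits that are 0 among those (would change 0->1): 6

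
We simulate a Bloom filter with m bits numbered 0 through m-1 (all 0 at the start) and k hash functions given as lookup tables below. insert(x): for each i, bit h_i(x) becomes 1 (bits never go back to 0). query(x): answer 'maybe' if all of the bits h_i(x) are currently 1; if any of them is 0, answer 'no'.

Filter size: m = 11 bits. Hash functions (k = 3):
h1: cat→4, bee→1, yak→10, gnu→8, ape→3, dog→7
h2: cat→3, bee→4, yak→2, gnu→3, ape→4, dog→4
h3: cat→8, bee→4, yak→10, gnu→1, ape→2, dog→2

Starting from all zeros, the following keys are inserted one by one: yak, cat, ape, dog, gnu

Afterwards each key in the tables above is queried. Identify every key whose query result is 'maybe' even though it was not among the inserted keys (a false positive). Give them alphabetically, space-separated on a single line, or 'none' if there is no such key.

Start: bits=00000000000
After insert 'yak': sets bits 2 10 -> bits=00100000001
After insert 'cat': sets bits 3 4 8 -> bits=00111000101
After insert 'ape': sets bits 2 3 4 -> bits=00111000101
After insert 'dog': sets bits 2 4 7 -> bits=00111001101
After insert 'gnu': sets bits 1 3 8 -> bits=01111001101
Not inserted: bee — query each against bits=01111001101:
query bee: checks bit1=1, bit4=1 (all 1) -> maybe => FALSE POSITIVE
False positives (alphabetical): bee

Answer: bee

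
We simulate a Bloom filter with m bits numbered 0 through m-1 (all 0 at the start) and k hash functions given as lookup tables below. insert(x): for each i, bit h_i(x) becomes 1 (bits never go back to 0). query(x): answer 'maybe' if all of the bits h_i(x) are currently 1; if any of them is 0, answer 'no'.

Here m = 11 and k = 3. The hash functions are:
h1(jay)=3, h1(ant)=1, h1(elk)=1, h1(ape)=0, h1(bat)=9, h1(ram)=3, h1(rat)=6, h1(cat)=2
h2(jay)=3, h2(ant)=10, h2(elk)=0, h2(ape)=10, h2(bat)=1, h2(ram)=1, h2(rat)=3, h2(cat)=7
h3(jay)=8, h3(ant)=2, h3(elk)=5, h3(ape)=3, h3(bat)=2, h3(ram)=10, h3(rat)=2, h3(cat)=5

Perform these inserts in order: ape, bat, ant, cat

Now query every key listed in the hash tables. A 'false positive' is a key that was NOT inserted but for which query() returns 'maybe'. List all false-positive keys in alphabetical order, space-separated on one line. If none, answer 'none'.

Answer: elk ram

Derivation:
Start: bits=00000000000
After insert 'ape': sets bits 0 3 10 -> bits=10010000001
After insert 'bat': sets bits 1 2 9 -> bits=11110000011
After insert 'ant': sets bits 1 2 10 -> bits=11110000011
After insert 'cat': sets bits 2 5 7 -> bits=11110101011
Not inserted: elk jay ram rat — query each against bits=11110101011:
query elk: checks bit0=1, bit1=1, bit5=1 (all 1) -> maybe => FALSE POSITIVE
query jay: checks bit3=1, bit8=0 (has a 0) -> no => not a false positive
query ram: checks bit1=1, bit3=1, bit10=1 (all 1) -> maybe => FALSE POSITIVE
query rat: checks bit2=1, bit3=1, bit6=0 (has a 0) -> no => not a false positive
False positives (alphabetical): elk ram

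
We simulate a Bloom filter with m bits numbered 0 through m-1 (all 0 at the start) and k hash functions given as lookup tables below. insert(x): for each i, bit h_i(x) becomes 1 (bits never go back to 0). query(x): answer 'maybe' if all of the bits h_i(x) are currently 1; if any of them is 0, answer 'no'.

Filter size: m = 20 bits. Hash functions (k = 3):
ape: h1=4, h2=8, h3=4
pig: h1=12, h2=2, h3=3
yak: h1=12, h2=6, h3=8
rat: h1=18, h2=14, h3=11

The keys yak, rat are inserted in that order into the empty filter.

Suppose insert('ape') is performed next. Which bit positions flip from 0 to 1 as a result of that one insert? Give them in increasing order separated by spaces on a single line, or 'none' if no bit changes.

Start: bits=00000000000000000000
After insert 'yak': sets bits 6 8 12 -> bits=00000010100010000000
After insert 'rat': sets bits 11 14 18 -> bits=00000010100110100010
insert 'ape' would touch bits 4 8; currently bit4=0, bit8=1
Bits that are 0 among those (would change 0->1): 4

Answer: 4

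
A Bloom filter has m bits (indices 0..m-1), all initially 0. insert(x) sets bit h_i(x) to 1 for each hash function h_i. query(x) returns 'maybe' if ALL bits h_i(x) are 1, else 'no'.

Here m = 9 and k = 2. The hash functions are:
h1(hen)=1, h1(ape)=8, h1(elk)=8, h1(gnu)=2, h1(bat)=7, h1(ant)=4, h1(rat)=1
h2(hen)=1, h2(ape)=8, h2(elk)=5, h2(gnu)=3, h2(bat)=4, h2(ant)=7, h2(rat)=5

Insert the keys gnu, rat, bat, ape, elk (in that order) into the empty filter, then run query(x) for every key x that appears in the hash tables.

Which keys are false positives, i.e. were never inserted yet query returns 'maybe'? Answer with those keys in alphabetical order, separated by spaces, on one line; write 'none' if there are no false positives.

Start: bits=000000000
After insert 'gnu': sets bits 2 3 -> bits=001100000
After insert 'rat': sets bits 1 5 -> bits=011101000
After insert 'bat': sets bits 4 7 -> bits=011111010
After insert 'ape': sets bits 8 -> bits=011111011
After insert 'elk': sets bits 5 8 -> bits=011111011
Not inserted: ant hen — query each against bits=011111011:
query ant: checks bit4=1, bit7=1 (all 1) -> maybe => FALSE POSITIVE
query hen: checks bit1=1 (all 1) -> maybe => FALSE POSITIVE
False positives (alphabetical): ant hen

Answer: ant hen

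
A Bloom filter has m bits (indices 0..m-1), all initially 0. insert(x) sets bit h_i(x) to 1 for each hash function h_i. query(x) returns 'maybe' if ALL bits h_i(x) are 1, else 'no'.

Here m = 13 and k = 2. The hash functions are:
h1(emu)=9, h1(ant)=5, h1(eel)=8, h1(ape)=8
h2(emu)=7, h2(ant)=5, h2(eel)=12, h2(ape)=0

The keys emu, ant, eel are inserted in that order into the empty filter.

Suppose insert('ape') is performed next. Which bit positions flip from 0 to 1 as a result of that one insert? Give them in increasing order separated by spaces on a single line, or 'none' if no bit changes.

Start: bits=0000000000000
After insert 'emu': sets bits 7 9 -> bits=0000000101000
After insert 'ant': sets bits 5 -> bits=0000010101000
After insert 'eel': sets bits 8 12 -> bits=0000010111001
insert 'ape' would touch bits 0 8; currently bit0=0, bit8=1
Bits that are 0 among those (would change 0->1): 0

Answer: 0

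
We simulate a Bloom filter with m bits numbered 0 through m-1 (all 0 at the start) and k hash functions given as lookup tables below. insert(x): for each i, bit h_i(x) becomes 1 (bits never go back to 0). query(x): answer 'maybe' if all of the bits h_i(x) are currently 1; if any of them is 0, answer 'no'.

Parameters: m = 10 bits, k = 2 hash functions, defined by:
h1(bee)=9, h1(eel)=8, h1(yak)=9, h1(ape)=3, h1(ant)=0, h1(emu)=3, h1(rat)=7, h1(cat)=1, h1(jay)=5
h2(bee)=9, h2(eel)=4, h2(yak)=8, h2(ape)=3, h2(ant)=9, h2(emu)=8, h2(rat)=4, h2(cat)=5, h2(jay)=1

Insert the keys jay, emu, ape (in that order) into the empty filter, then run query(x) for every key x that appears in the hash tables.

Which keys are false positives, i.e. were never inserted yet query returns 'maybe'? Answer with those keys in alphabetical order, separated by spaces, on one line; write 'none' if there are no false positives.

Start: bits=0000000000
After insert 'jay': sets bits 1 5 -> bits=0100010000
After insert 'emu': sets bits 3 8 -> bits=0101010010
After insert 'ape': sets bits 3 -> bits=0101010010
Not inserted: ant bee cat eel rat yak — query each against bits=0101010010:
query ant: checks bit0=0, bit9=0 (has a 0) -> no => not a false positive
query bee: checks bit9=0 (has a 0) -> no => not a false positive
query cat: checks bit1=1, bit5=1 (all 1) -> maybe => FALSE POSITIVE
query eel: checks bit4=0, bit8=1 (has a 0) -> no => not a false positive
query rat: checks bit4=0, bit7=0 (has a 0) -> no => not a false positive
query yak: checks bit8=1, bit9=0 (has a 0) -> no => not a false positive
False positives (alphabetical): cat

Answer: cat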